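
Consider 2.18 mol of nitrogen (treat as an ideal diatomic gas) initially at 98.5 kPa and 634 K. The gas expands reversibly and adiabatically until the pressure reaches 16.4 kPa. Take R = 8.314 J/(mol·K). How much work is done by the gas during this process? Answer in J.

11500 J

V₁ = nRT₁/P₁ = 2.18×8.314×634/98.5 = 117 L.
Adiabatic: T₂/T₁ = (P₂/P₁)^((γ−1)/γ) ⇒ T₂ = 634×(0.166)^0.286 = 380 K; V₂ = 420 L.
ΔU = nCvΔT = 2.18×20.8×(380−634) = -11500 J.
Q = 0 for an adiabatic process, so W = −ΔU = 11500 J.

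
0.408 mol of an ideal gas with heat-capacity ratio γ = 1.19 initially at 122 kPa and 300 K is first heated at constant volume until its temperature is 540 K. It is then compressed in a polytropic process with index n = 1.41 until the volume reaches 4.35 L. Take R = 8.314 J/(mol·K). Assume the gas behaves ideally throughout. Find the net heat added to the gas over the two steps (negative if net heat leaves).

V₁ = nRT₁/P₁ = 0.408×8.314×300/122 = 8.34 L.
Step 1 — Isochoric: V stays 8.34 L; P/T = const ⇒ T₂ = 540 K, P₂ = 220 kPa.
W = 0 (no volume change).
ΔU = nCvΔT = 0.408×43.8×(540−300) = 4280 J.
Q = ΔU = 4280 J.
State after step 1: P = 220 kPa, V = 8.34 L, T = 540 K.
Step 2 — Polytropic n=1.41: T₂ = T₁(V₁/V₂)^(n−1) = 540×(1.92)^0.41 = 705 K; P₂ = P₁(V₁/V₂)^n = 550 kPa.
W = (P₁V₁−P₂V₂)/(n−1) = (220×8.34−550×4.35)/0.41 = -1370 J.
ΔU = nCvΔT = 0.408×43.8×(705−540) = 2950 J.
Q = ΔU + W = 1580 J.
Net over both steps: W = -1370 J, Q = 5870 J, ΔU = 7230 J.

5870 J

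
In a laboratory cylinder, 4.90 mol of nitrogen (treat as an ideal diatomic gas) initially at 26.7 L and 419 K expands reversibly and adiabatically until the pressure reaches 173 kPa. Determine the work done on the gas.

P₁ = nRT₁/V₁ = 4.90×8.314×419/26.7 = 639 kPa.
Adiabatic: T₂/T₁ = (P₂/P₁)^((γ−1)/γ) ⇒ T₂ = 419×(0.271)^0.286 = 288 K; V₂ = 67.9 L.
ΔU = nCvΔT = 4.90×20.8×(288−419) = -13300 J.
Q = 0 for an adiabatic process, so W = −ΔU = 13300 J.
Work done on the gas = −W_by = -13300 J.

-13300 J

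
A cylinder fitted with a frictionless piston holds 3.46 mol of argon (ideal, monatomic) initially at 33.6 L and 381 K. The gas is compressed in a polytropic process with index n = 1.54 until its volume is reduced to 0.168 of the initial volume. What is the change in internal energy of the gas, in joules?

26600 J

P₁ = nRT₁/V₁ = 3.46×8.314×381/33.6 = 326 kPa.
Polytropic n=1.54: T₂ = T₁(V₁/V₂)^(n−1) = 381×(5.95)^0.54 = 998 K; P₂ = P₁(V₁/V₂)^n = 5090 kPa.
For an ideal gas ΔU = nCvΔT with Cv = (3/2)R = 12.5 J/(mol·K).
ΔU = 3.46×12.5×(998−381) = 26600 J.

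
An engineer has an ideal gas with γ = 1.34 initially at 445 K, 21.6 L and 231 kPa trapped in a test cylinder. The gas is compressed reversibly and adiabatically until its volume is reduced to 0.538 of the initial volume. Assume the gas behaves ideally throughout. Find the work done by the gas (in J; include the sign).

-3440 J

n = P₁V₁/(RT₁) = 231×21.6/(8.314×445) = 1.35 mol.
Adiabatic: TV^(γ−1) = const ⇒ T₂ = 445×(1.86)^0.340 = 549 K; PV^γ = const ⇒ P₂ = 530 kPa.
ΔU = nCvΔT = 1.35×24.5×(549−445) = 3440 J.
Q = 0 for an adiabatic process, so W = −ΔU = -3440 J.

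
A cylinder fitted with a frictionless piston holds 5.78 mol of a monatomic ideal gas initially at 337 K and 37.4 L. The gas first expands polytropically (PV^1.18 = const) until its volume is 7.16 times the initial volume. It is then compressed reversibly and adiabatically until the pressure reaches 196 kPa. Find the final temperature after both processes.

P₁ = nRT₁/V₁ = 5.78×8.314×337/37.4 = 433 kPa.
Step 1 — Polytropic n=1.18: T₂ = T₁(V₁/V₂)^(n−1) = 337×(0.140)^0.18 = 236 K; P₂ = P₁(V₁/V₂)^n = 42.4 kPa.
W = (P₁V₁−P₂V₂)/(n−1) = (433×37.4−42.4×268)/0.18 = 26800 J.
ΔU = nCvΔT = 5.78×12.5×(236−337) = -7250 J.
Q = ΔU + W = 19600 J.
State after step 1: P = 42.4 kPa, V = 268 L, T = 236 K.
Step 2 — Adiabatic: T₂/T₁ = (P₂/P₁)^((γ−1)/γ) ⇒ T₂ = 236×(4.62)^0.400 = 436 K; V₂ = 107 L.
ΔU = nCvΔT = 5.78×12.5×(436−236) = 14400 J.
Q = 0 for an adiabatic process, so W = −ΔU = -14400 J.
Net over both steps: W = 12500 J, Q = 19600 J, ΔU = 7140 J.

436 K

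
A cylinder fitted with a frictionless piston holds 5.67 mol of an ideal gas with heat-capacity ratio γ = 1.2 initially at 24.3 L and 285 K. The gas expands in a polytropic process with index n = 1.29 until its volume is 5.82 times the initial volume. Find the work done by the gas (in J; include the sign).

18500 J

P₁ = nRT₁/V₁ = 5.67×8.314×285/24.3 = 553 kPa.
Polytropic n=1.29: T₂ = T₁(V₁/V₂)^(n−1) = 285×(0.172)^0.29 = 171 K; P₂ = P₁(V₁/V₂)^n = 57.0 kPa.
W = (P₁V₁−P₂V₂)/(n−1) = (553×24.3−57.0×141)/0.29 = 18500 J.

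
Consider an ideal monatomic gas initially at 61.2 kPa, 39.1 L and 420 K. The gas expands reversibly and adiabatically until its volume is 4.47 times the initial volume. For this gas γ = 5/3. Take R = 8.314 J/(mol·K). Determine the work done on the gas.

n = P₁V₁/(RT₁) = 61.2×39.1/(8.314×420) = 0.685 mol.
Adiabatic: TV^(γ−1) = const ⇒ T₂ = 420×(0.224)^0.667 = 155 K; PV^γ = const ⇒ P₂ = 5.05 kPa.
ΔU = nCvΔT = 0.685×12.5×(155−420) = -2270 J.
Q = 0 for an adiabatic process, so W = −ΔU = 2270 J.
Work done on the gas = −W_by = -2270 J.

-2270 J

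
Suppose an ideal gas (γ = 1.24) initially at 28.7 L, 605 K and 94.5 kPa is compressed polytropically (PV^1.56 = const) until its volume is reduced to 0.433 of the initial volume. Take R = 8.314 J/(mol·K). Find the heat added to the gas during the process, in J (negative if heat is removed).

n = P₁V₁/(RT₁) = 94.5×28.7/(8.314×605) = 0.539 mol.
Polytropic n=1.56: T₂ = T₁(V₁/V₂)^(n−1) = 605×(2.31)^0.56 = 967 K; P₂ = P₁(V₁/V₂)^n = 349 kPa.
W = (P₁V₁−P₂V₂)/(n−1) = (94.5×28.7−349×12.4)/0.56 = -2900 J.
ΔU = nCvΔT = 0.539×34.6×(967−605) = 6760 J.
Q = ΔU + W = 3860 J.

3860 J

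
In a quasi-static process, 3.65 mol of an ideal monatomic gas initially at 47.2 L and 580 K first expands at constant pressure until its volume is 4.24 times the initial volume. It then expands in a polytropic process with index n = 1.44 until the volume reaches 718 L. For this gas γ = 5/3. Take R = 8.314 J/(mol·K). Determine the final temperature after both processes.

1400 K

P₁ = nRT₁/V₁ = 3.65×8.314×580/47.2 = 373 kPa.
Step 1 — Isobaric: P stays 373 kPa; V/T = const ⇒ T₂ = 2460 K, V₂ = 200 L.
W = PΔV = 373×(200−47.2) kPa·L = 57000 J.
ΔU = nCvΔT = 3.65×12.5×(2460−580) = 85500 J.
Q = ΔU + W = nCpΔT = 143000 J.
State after step 1: P = 373 kPa, V = 200 L, T = 2460 K.
Step 2 — Polytropic n=1.44: T₂ = T₁(V₁/V₂)^(n−1) = 2460×(0.279)^0.44 = 1400 K; P₂ = P₁(V₁/V₂)^n = 59.2 kPa.
W = (P₁V₁−P₂V₂)/(n−1) = (373×200−59.2×718)/0.44 = 72900 J.
ΔU = nCvΔT = 3.65×12.5×(1400−2460) = -48100 J.
Q = ΔU + W = 24800 J.
Net over both steps: W = 130000 J, Q = 167000 J, ΔU = 37400 J.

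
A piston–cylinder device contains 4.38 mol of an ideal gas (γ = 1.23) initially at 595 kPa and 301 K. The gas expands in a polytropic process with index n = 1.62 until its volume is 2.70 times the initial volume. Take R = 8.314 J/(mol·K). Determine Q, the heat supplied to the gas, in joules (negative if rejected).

-13800 J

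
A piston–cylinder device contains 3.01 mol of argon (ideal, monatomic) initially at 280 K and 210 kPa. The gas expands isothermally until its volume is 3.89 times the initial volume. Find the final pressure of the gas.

54.0 kPa

V₁ = nRT₁/P₁ = 3.01×8.314×280/210 = 33.4 L.
Isothermal: T stays 280 K; PV = const ⇒ V₂ = 130 L, P₂ = 54.0 kPa.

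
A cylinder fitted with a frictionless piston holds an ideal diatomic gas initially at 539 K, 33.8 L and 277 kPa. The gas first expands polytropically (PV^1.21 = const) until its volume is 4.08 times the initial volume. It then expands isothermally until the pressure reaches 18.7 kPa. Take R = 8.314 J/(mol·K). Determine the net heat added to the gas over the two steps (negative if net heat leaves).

12300 J

n = P₁V₁/(RT₁) = 277×33.8/(8.314×539) = 2.09 mol.
Step 1 — Polytropic n=1.21: T₂ = T₁(V₁/V₂)^(n−1) = 539×(0.245)^0.21 = 401 K; P₂ = P₁(V₁/V₂)^n = 50.5 kPa.
W = (P₁V₁−P₂V₂)/(n−1) = (277×33.8−50.5×138)/0.21 = 11400 J.
ΔU = nCvΔT = 2.09×20.8×(401−539) = -5980 J.
Q = ΔU + W = 5410 J.
State after step 1: P = 50.5 kPa, V = 138 L, T = 401 K.
Step 2 — Isothermal: T stays 401 K; PV = const ⇒ V₂ = 373 L, P₂ = 18.7 kPa.
ΔU = 0 (ideal gas, T constant).
W = nRT ln(V₂/V₁) = 2.09×8.314×401×ln(2.70) = 6930 J.
Q = ΔU + W = 6930 J.
Net over both steps: W = 18300 J, Q = 12300 J, ΔU = -5980 J.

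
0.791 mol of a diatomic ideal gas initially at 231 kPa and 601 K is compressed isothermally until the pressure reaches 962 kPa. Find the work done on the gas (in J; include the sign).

5640 J

V₁ = nRT₁/P₁ = 0.791×8.314×601/231 = 17.1 L.
Isothermal: T stays 601 K; PV = const ⇒ V₂ = 4.11 L, P₂ = 962 kPa.
W = nRT ln(V₂/V₁) = 0.791×8.314×601×ln(0.240) = -5640 J.
Work done on the gas = −W_by = 5640 J.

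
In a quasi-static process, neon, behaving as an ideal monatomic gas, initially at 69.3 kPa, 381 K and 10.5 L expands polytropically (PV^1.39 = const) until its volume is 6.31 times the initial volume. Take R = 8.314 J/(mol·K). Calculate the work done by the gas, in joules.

956 J

n = P₁V₁/(RT₁) = 69.3×10.5/(8.314×381) = 0.230 mol.
Polytropic n=1.39: T₂ = T₁(V₁/V₂)^(n−1) = 381×(0.158)^0.39 = 186 K; P₂ = P₁(V₁/V₂)^n = 5.35 kPa.
W = (P₁V₁−P₂V₂)/(n−1) = (69.3×10.5−5.35×66.3)/0.39 = 956 J.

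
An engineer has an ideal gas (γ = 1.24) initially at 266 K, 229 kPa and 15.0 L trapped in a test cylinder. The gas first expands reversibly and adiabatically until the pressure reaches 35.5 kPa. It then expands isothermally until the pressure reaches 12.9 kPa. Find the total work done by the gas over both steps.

6760 J

n = P₁V₁/(RT₁) = 229×15.0/(8.314×266) = 1.55 mol.
Step 1 — Adiabatic: T₂/T₁ = (P₂/P₁)^((γ−1)/γ) ⇒ T₂ = 266×(0.155)^0.194 = 185 K; V₂ = 67.5 L.
ΔU = nCvΔT = 1.55×34.6×(185−266) = -4340 J.
Q = 0 for an adiabatic process, so W = −ΔU = 4340 J.
State after step 1: P = 35.5 kPa, V = 67.5 L, T = 185 K.
Step 2 — Isothermal: T stays 185 K; PV = const ⇒ V₂ = 186 L, P₂ = 12.9 kPa.
ΔU = 0 (ideal gas, T constant).
W = nRT ln(V₂/V₁) = 1.55×8.314×185×ln(2.75) = 2420 J.
Q = ΔU + W = 2420 J.
Net over both steps: W = 6760 J, Q = 2420 J, ΔU = -4340 J.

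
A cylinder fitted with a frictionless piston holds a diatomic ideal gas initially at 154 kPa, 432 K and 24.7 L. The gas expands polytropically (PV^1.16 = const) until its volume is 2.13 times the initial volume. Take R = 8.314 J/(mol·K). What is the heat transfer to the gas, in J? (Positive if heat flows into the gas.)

1630 J

n = P₁V₁/(RT₁) = 154×24.7/(8.314×432) = 1.06 mol.
Polytropic n=1.16: T₂ = T₁(V₁/V₂)^(n−1) = 432×(0.469)^0.16 = 383 K; P₂ = P₁(V₁/V₂)^n = 64.1 kPa.
W = (P₁V₁−P₂V₂)/(n−1) = (154×24.7−64.1×52.6)/0.16 = 2710 J.
ΔU = nCvΔT = 1.06×20.8×(383−432) = -1080 J.
Q = ΔU + W = 1630 J.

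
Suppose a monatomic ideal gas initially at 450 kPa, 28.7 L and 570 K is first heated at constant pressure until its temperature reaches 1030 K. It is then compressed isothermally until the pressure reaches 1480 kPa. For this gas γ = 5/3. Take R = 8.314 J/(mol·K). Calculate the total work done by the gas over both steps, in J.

-17400 J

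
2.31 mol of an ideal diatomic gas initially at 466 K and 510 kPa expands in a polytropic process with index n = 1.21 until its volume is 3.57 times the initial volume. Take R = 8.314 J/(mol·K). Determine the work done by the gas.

9990 J

V₁ = nRT₁/P₁ = 2.31×8.314×466/510 = 17.5 L.
Polytropic n=1.21: T₂ = T₁(V₁/V₂)^(n−1) = 466×(0.280)^0.21 = 357 K; P₂ = P₁(V₁/V₂)^n = 109 kPa.
W = (P₁V₁−P₂V₂)/(n−1) = (510×17.5−109×62.6)/0.21 = 9990 J.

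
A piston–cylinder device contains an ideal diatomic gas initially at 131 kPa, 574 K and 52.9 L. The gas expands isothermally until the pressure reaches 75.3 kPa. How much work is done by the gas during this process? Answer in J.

n = P₁V₁/(RT₁) = 131×52.9/(8.314×574) = 1.45 mol.
Isothermal: T stays 574 K; PV = const ⇒ V₂ = 92.0 L, P₂ = 75.3 kPa.
W = nRT ln(V₂/V₁) = 1.45×8.314×574×ln(1.74) = 3840 J.

3840 J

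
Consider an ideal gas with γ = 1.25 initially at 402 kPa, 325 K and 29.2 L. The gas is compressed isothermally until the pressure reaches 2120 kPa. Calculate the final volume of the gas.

5.54 L

Isothermal: T stays 325 K; PV = const ⇒ V₂ = 5.54 L, P₂ = 2120 kPa.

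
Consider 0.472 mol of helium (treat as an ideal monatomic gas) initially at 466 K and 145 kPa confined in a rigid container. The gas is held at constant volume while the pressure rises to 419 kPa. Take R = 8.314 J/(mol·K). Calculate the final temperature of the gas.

1350 K

V₁ = nRT₁/P₁ = 0.472×8.314×466/145 = 12.6 L.
Isochoric: V stays 12.6 L; P/T = const ⇒ T₂ = 1350 K, P₂ = 419 kPa.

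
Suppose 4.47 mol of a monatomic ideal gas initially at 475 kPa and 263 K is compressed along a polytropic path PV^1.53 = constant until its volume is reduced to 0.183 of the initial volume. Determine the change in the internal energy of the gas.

21400 J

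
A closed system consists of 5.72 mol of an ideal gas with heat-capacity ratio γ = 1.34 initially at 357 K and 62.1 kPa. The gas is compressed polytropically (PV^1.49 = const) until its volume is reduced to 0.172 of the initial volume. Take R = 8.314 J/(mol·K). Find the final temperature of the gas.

846 K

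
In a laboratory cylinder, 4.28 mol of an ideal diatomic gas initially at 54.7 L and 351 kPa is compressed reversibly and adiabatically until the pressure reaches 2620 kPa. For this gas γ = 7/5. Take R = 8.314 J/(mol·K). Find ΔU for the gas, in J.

37200 J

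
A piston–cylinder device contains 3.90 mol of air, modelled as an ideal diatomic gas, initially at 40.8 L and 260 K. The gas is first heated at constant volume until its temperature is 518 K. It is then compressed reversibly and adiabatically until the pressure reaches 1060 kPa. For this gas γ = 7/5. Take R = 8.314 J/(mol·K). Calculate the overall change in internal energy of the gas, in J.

33900 J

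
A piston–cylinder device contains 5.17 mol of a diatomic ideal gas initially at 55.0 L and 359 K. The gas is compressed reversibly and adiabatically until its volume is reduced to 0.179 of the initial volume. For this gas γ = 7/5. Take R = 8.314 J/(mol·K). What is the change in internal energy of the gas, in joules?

P₁ = nRT₁/V₁ = 5.17×8.314×359/55.0 = 281 kPa.
Adiabatic: TV^(γ−1) = const ⇒ T₂ = 359×(5.59)^0.400 = 714 K; PV^γ = const ⇒ P₂ = 3120 kPa.
For an ideal gas ΔU = nCvΔT with Cv = (5/2)R = 20.8 J/(mol·K).
ΔU = 5.17×20.8×(714−359) = 38200 J.

38200 J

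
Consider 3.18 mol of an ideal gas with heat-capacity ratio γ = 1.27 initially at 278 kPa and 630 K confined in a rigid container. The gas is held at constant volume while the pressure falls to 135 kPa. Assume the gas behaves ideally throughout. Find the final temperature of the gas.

V₁ = nRT₁/P₁ = 3.18×8.314×630/278 = 59.9 L.
Isochoric: V stays 59.9 L; P/T = const ⇒ T₂ = 306 K, P₂ = 135 kPa.

306 K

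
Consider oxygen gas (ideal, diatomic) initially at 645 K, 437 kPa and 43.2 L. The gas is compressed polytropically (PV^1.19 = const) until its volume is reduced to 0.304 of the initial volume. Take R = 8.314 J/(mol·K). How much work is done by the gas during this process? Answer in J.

n = P₁V₁/(RT₁) = 437×43.2/(8.314×645) = 3.52 mol.
Polytropic n=1.19: T₂ = T₁(V₁/V₂)^(n−1) = 645×(3.29)^0.19 = 809 K; P₂ = P₁(V₁/V₂)^n = 1800 kPa.
W = (P₁V₁−P₂V₂)/(n−1) = (437×43.2−1800×13.1)/0.19 = -25200 J.

-25200 J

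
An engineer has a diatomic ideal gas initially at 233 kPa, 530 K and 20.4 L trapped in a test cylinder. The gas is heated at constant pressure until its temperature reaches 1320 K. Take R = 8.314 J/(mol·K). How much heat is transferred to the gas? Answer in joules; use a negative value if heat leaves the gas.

24800 J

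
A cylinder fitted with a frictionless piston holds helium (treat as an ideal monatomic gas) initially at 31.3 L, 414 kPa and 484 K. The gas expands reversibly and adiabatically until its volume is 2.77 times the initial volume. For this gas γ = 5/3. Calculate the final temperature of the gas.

245 K

Adiabatic: TV^(γ−1) = const ⇒ T₂ = 484×(0.361)^0.667 = 245 K; PV^γ = const ⇒ P₂ = 75.8 kPa.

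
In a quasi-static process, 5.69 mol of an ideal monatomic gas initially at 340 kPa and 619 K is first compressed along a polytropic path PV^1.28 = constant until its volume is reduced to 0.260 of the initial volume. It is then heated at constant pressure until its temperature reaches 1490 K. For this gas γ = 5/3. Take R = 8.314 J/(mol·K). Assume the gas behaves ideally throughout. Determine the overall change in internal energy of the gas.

V₁ = nRT₁/P₁ = 5.69×8.314×619/340 = 86.1 L.
Step 1 — Polytropic n=1.28: T₂ = T₁(V₁/V₂)^(n−1) = 619×(3.85)^0.28 = 903 K; P₂ = P₁(V₁/V₂)^n = 1910 kPa.
W = (P₁V₁−P₂V₂)/(n−1) = (340×86.1−1910×22.4)/0.28 = -47900 J.
ΔU = nCvΔT = 5.69×12.5×(903−619) = 20100 J.
Q = ΔU + W = -27800 J.
State after step 1: P = 1910 kPa, V = 22.4 L, T = 903 K.
Step 2 — Isobaric: P stays 1910 kPa; V/T = const ⇒ T₂ = 1490 K, V₂ = 37.0 L.
W = PΔV = 1910×(37.0−22.4) kPa·L = 27800 J.
ΔU = nCvΔT = 5.69×12.5×(1490−903) = 41700 J.
Q = ΔU + W = nCpΔT = 69500 J.
Net over both steps: W = -20100 J, Q = 41700 J, ΔU = 61800 J.

61800 J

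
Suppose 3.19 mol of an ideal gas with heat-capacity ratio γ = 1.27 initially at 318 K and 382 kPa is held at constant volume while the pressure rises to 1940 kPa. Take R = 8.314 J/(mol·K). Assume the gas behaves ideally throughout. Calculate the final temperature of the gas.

V₁ = nRT₁/P₁ = 3.19×8.314×318/382 = 22.1 L.
Isochoric: V stays 22.1 L; P/T = const ⇒ T₂ = 1610 K, P₂ = 1940 kPa.

1610 K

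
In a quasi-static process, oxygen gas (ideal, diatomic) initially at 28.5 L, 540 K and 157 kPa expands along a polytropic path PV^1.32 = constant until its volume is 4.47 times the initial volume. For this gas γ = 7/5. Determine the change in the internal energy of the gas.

-4260 J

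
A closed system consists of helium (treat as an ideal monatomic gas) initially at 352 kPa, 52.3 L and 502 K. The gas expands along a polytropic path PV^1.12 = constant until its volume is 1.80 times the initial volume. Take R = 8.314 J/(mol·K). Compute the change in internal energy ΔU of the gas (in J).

n = P₁V₁/(RT₁) = 352×52.3/(8.314×502) = 4.41 mol.
Polytropic n=1.12: T₂ = T₁(V₁/V₂)^(n−1) = 502×(0.556)^0.12 = 468 K; P₂ = P₁(V₁/V₂)^n = 182 kPa.
For an ideal gas ΔU = nCvΔT with Cv = (3/2)R = 12.5 J/(mol·K).
ΔU = 4.41×12.5×(468−502) = -1880 J.

-1880 J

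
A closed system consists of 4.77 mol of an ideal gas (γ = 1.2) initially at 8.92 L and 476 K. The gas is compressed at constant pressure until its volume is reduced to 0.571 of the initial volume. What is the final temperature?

272 K

P₁ = nRT₁/V₁ = 4.77×8.314×476/8.92 = 2120 kPa.
Isobaric: P stays 2120 kPa; V/T = const ⇒ T₂ = 272 K, V₂ = 5.09 L.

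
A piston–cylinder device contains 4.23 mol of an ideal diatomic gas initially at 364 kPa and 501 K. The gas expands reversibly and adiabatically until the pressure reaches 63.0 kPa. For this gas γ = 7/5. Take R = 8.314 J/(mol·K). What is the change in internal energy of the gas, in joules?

V₁ = nRT₁/P₁ = 4.23×8.314×501/364 = 48.4 L.
Adiabatic: T₂/T₁ = (P₂/P₁)^((γ−1)/γ) ⇒ T₂ = 501×(0.173)^0.286 = 304 K; V₂ = 169 L.
For an ideal gas ΔU = nCvΔT with Cv = (5/2)R = 20.8 J/(mol·K).
ΔU = 4.23×20.8×(304−501) = -17400 J.

-17400 J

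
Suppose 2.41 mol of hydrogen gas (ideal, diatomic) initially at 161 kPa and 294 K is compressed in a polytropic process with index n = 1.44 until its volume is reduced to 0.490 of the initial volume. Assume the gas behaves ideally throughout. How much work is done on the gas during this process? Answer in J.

V₁ = nRT₁/P₁ = 2.41×8.314×294/161 = 36.6 L.
Polytropic n=1.44: T₂ = T₁(V₁/V₂)^(n−1) = 294×(2.04)^0.44 = 402 K; P₂ = P₁(V₁/V₂)^n = 450 kPa.
W = (P₁V₁−P₂V₂)/(n−1) = (161×36.6−450×17.9)/0.44 = -4940 J.
Work done on the gas = −W_by = 4940 J.

4940 J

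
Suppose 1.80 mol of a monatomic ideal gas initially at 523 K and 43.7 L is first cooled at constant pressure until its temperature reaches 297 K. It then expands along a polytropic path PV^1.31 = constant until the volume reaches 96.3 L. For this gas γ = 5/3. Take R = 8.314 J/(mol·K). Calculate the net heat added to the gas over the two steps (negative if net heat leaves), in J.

P₁ = nRT₁/V₁ = 1.80×8.314×523/43.7 = 179 kPa.
Step 1 — Isobaric: P stays 179 kPa; V/T = const ⇒ T₂ = 297 K, V₂ = 24.8 L.
W = PΔV = 179×(24.8−43.7) kPa·L = -3380 J.
ΔU = nCvΔT = 1.80×12.5×(297−523) = -5070 J.
Q = ΔU + W = nCpΔT = -8460 J.
State after step 1: P = 179 kPa, V = 24.8 L, T = 297 K.
Step 2 — Polytropic n=1.31: T₂ = T₁(V₁/V₂)^(n−1) = 297×(0.258)^0.31 = 195 K; P₂ = P₁(V₁/V₂)^n = 30.3 kPa.
W = (P₁V₁−P₂V₂)/(n−1) = (179×24.8−30.3×96.3)/0.31 = 4920 J.
ΔU = nCvΔT = 1.80×12.5×(195−297) = -2290 J.
Q = ΔU + W = 2630 J.
Net over both steps: W = 1540 J, Q = -5820 J, ΔU = -7360 J.

-5820 J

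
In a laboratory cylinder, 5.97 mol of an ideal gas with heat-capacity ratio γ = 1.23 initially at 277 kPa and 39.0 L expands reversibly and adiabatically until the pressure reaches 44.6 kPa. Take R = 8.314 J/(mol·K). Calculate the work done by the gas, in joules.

13600 J

T₁ = P₁V₁/(nR) = 277×39.0/(5.97×8.314) = 218 K.
Adiabatic: T₂/T₁ = (P₂/P₁)^((γ−1)/γ) ⇒ T₂ = 218×(0.161)^0.187 = 155 K; V₂ = 172 L.
ΔU = nCvΔT = 5.97×36.1×(155−218) = -13600 J.
Q = 0 for an adiabatic process, so W = −ΔU = 13600 J.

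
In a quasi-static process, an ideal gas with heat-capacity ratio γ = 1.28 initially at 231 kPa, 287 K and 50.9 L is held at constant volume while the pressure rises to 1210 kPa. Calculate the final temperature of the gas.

1500 K

Isochoric: V stays 50.9 L; P/T = const ⇒ T₂ = 1500 K, P₂ = 1210 kPa.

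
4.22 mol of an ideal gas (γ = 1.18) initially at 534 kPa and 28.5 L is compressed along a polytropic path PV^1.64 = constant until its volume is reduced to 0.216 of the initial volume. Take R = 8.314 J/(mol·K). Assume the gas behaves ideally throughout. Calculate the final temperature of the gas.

1160 K

T₁ = P₁V₁/(nR) = 534×28.5/(4.22×8.314) = 434 K.
Polytropic n=1.64: T₂ = T₁(V₁/V₂)^(n−1) = 434×(4.63)^0.64 = 1160 K; P₂ = P₁(V₁/V₂)^n = 6590 kPa.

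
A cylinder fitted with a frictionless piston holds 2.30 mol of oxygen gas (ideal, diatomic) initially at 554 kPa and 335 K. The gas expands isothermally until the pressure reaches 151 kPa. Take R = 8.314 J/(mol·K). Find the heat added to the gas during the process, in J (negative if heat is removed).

V₁ = nRT₁/P₁ = 2.30×8.314×335/554 = 11.6 L.
Isothermal: T stays 335 K; PV = const ⇒ V₂ = 42.4 L, P₂ = 151 kPa.
ΔU = 0 (ideal gas, T constant).
W = nRT ln(V₂/V₁) = 2.30×8.314×335×ln(3.67) = 8330 J.
Q = ΔU + W = 8330 J.

8330 J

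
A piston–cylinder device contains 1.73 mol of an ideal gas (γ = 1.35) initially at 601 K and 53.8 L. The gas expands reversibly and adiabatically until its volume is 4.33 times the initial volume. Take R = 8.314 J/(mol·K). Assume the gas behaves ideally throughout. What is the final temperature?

360 K

P₁ = nRT₁/V₁ = 1.73×8.314×601/53.8 = 161 kPa.
Adiabatic: TV^(γ−1) = const ⇒ T₂ = 601×(0.231)^0.350 = 360 K; PV^γ = const ⇒ P₂ = 22.2 kPa.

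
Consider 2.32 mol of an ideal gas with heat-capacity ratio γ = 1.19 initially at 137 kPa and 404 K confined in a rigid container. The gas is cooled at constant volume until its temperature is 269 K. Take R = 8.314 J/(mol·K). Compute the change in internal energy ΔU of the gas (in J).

V₁ = nRT₁/P₁ = 2.32×8.314×404/137 = 56.9 L.
Isochoric: V stays 56.9 L; P/T = const ⇒ T₂ = 269 K, P₂ = 91.2 kPa.
For an ideal gas ΔU = nCvΔT with Cv = R/(γ−1) = 43.8 J/(mol·K).
ΔU = 2.32×43.8×(269−404) = -13700 J.

-13700 J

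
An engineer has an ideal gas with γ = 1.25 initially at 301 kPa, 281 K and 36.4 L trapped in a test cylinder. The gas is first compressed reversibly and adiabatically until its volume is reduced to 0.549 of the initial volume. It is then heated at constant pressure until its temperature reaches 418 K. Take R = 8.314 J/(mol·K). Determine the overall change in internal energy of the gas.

21400 J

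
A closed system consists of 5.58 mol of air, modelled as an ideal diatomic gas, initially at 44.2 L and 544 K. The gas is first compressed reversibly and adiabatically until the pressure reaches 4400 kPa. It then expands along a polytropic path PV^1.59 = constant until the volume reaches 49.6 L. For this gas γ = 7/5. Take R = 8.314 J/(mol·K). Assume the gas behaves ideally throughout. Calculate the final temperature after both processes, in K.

P₁ = nRT₁/V₁ = 5.58×8.314×544/44.2 = 571 kPa.
Step 1 — Adiabatic: T₂/T₁ = (P₂/P₁)^((γ−1)/γ) ⇒ T₂ = 544×(7.71)^0.286 = 975 K; V₂ = 10.3 L.
ΔU = nCvΔT = 5.58×20.8×(975−544) = 50000 J.
Q = 0 for an adiabatic process, so W = −ΔU = -50000 J.
State after step 1: P = 4400 kPa, V = 10.3 L, T = 975 K.
Step 2 — Polytropic n=1.59: T₂ = T₁(V₁/V₂)^(n−1) = 975×(0.207)^0.59 = 385 K; P₂ = P₁(V₁/V₂)^n = 360 kPa.
W = (P₁V₁−P₂V₂)/(n−1) = (4400×10.3−360×49.6)/0.59 = 46400 J.
ΔU = nCvΔT = 5.58×20.8×(385−975) = -68400 J.
Q = ΔU + W = -22000 J.
Net over both steps: W = -3610 J, Q = -22000 J, ΔU = -18400 J.

385 K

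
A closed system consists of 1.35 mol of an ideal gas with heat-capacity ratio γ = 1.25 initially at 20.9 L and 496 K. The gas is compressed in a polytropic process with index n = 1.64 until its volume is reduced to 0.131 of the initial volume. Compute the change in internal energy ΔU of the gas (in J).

59500 J

P₁ = nRT₁/V₁ = 1.35×8.314×496/20.9 = 266 kPa.
Polytropic n=1.64: T₂ = T₁(V₁/V₂)^(n−1) = 496×(7.63)^0.64 = 1820 K; P₂ = P₁(V₁/V₂)^n = 7470 kPa.
For an ideal gas ΔU = nCvΔT with Cv = R/(γ−1) = 33.3 J/(mol·K).
ΔU = 1.35×33.3×(1820−496) = 59500 J.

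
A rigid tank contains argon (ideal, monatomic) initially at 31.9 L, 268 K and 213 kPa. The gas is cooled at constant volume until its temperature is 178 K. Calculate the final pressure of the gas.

141 kPa

Isochoric: V stays 31.9 L; P/T = const ⇒ T₂ = 178 K, P₂ = 141 kPa.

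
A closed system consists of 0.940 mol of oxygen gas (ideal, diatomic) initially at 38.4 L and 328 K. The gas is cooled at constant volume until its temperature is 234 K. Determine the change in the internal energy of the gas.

-1840 J

P₁ = nRT₁/V₁ = 0.940×8.314×328/38.4 = 66.8 kPa.
Isochoric: V stays 38.4 L; P/T = const ⇒ T₂ = 234 K, P₂ = 47.6 kPa.
For an ideal gas ΔU = nCvΔT with Cv = (5/2)R = 20.8 J/(mol·K).
ΔU = 0.940×20.8×(234−328) = -1840 J.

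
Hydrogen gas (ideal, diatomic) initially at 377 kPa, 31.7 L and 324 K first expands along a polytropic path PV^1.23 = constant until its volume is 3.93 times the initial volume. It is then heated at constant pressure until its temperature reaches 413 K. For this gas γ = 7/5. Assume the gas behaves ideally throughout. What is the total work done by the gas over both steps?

20500 J

n = P₁V₁/(RT₁) = 377×31.7/(8.314×324) = 4.44 mol.
Step 1 — Polytropic n=1.23: T₂ = T₁(V₁/V₂)^(n−1) = 324×(0.254)^0.23 = 237 K; P₂ = P₁(V₁/V₂)^n = 70.0 kPa.
W = (P₁V₁−P₂V₂)/(n−1) = (377×31.7−70.0×125)/0.23 = 14000 J.
ΔU = nCvΔT = 4.44×20.8×(237−324) = -8070 J.
Q = ΔU + W = 5960 J.
State after step 1: P = 70.0 kPa, V = 125 L, T = 237 K.
Step 2 — Isobaric: P stays 70.0 kPa; V/T = const ⇒ T₂ = 413 K, V₂ = 218 L.
W = PΔV = 70.0×(218−125) kPa·L = 6510 J.
ΔU = nCvΔT = 4.44×20.8×(413−237) = 16300 J.
Q = ΔU + W = nCpΔT = 22800 J.
Net over both steps: W = 20500 J, Q = 28700 J, ΔU = 8210 J.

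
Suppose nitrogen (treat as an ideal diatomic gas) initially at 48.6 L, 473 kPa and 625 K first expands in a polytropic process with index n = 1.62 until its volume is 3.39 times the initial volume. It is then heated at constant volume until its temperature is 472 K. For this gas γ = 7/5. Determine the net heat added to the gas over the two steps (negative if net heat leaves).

5620 J

n = P₁V₁/(RT₁) = 473×48.6/(8.314×625) = 4.42 mol.
Step 1 — Polytropic n=1.62: T₂ = T₁(V₁/V₂)^(n−1) = 625×(0.295)^0.62 = 293 K; P₂ = P₁(V₁/V₂)^n = 65.5 kPa.
W = (P₁V₁−P₂V₂)/(n−1) = (473×48.6−65.5×165)/0.62 = 19700 J.
ΔU = nCvΔT = 4.42×20.8×(293−625) = -30500 J.
Q = ΔU + W = -10800 J.
State after step 1: P = 65.5 kPa, V = 165 L, T = 293 K.
Step 2 — Isochoric: V stays 165 L; P/T = const ⇒ T₂ = 472 K, P₂ = 105 kPa.
W = 0 (no volume change).
ΔU = nCvΔT = 4.42×20.8×(472−293) = 16400 J.
Q = ΔU = 16400 J.
Net over both steps: W = 19700 J, Q = 5620 J, ΔU = -14100 J.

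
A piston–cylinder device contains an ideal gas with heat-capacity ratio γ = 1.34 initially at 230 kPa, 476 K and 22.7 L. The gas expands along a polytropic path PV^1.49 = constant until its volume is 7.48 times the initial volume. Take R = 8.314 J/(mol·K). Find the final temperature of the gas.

Polytropic n=1.49: T₂ = T₁(V₁/V₂)^(n−1) = 476×(0.134)^0.49 = 178 K; P₂ = P₁(V₁/V₂)^n = 11.5 kPa.

178 K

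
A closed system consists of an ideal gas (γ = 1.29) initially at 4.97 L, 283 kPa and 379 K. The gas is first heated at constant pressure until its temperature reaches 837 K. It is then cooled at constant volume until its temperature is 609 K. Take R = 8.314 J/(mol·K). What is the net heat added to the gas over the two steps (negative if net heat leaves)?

4640 J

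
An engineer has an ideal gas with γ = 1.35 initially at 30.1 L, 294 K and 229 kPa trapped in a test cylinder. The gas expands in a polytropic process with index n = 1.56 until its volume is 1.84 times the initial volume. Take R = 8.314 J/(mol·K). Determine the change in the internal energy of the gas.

-5700 J

n = P₁V₁/(RT₁) = 229×30.1/(8.314×294) = 2.82 mol.
Polytropic n=1.56: T₂ = T₁(V₁/V₂)^(n−1) = 294×(0.543)^0.56 = 209 K; P₂ = P₁(V₁/V₂)^n = 88.5 kPa.
For an ideal gas ΔU = nCvΔT with Cv = R/(γ−1) = 23.8 J/(mol·K).
ΔU = 2.82×23.8×(209−294) = -5700 J.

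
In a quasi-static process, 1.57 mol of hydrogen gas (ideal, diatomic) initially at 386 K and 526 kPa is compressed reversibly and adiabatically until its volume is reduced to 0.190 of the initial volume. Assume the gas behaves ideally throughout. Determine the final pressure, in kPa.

5380 kPa

V₁ = nRT₁/P₁ = 1.57×8.314×386/526 = 9.58 L.
Adiabatic: TV^(γ−1) = const ⇒ T₂ = 386×(5.26)^0.400 = 750 K; PV^γ = const ⇒ P₂ = 5380 kPa.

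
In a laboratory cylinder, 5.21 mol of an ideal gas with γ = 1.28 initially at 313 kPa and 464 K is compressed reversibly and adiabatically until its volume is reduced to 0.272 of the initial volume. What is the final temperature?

V₁ = nRT₁/P₁ = 5.21×8.314×464/313 = 64.2 L.
Adiabatic: TV^(γ−1) = const ⇒ T₂ = 464×(3.68)^0.280 = 668 K; PV^γ = const ⇒ P₂ = 1660 kPa.

668 K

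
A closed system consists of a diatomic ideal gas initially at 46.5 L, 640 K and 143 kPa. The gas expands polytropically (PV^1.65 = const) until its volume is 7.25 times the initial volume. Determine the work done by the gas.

n = P₁V₁/(RT₁) = 143×46.5/(8.314×640) = 1.25 mol.
Polytropic n=1.65: T₂ = T₁(V₁/V₂)^(n−1) = 640×(0.138)^0.65 = 177 K; P₂ = P₁(V₁/V₂)^n = 5.44 kPa.
W = (P₁V₁−P₂V₂)/(n−1) = (143×46.5−5.44×337)/0.65 = 7410 J.

7410 J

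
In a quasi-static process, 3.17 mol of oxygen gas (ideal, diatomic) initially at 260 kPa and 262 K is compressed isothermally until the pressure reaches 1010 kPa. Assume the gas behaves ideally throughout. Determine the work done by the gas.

V₁ = nRT₁/P₁ = 3.17×8.314×262/260 = 26.6 L.
Isothermal: T stays 262 K; PV = const ⇒ V₂ = 6.84 L, P₂ = 1010 kPa.
W = nRT ln(V₂/V₁) = 3.17×8.314×262×ln(0.257) = -9370 J.

-9370 J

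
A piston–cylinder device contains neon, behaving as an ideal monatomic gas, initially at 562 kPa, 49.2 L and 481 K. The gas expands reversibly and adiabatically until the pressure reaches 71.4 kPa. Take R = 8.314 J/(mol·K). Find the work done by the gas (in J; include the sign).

n = P₁V₁/(RT₁) = 562×49.2/(8.314×481) = 6.91 mol.
Adiabatic: T₂/T₁ = (P₂/P₁)^((γ−1)/γ) ⇒ T₂ = 481×(0.127)^0.400 = 211 K; V₂ = 170 L.
ΔU = nCvΔT = 6.91×12.5×(211−481) = -23300 J.
Q = 0 for an adiabatic process, so W = −ΔU = 23300 J.

23300 J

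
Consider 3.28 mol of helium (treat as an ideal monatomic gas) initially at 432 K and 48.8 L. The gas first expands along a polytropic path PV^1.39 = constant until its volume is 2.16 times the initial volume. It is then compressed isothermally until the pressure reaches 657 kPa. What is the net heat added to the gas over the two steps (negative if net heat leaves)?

P₁ = nRT₁/V₁ = 3.28×8.314×432/48.8 = 241 kPa.
Step 1 — Polytropic n=1.39: T₂ = T₁(V₁/V₂)^(n−1) = 432×(0.463)^0.39 = 320 K; P₂ = P₁(V₁/V₂)^n = 82.8 kPa.
W = (P₁V₁−P₂V₂)/(n−1) = (241×48.8−82.8×105)/0.39 = 7840 J.
ΔU = nCvΔT = 3.28×12.5×(320−432) = -4580 J.
Q = ΔU + W = 3250 J.
State after step 1: P = 82.8 kPa, V = 105 L, T = 320 K.
Step 2 — Isothermal: T stays 320 K; PV = const ⇒ V₂ = 13.3 L, P₂ = 657 kPa.
ΔU = 0 (ideal gas, T constant).
W = nRT ln(V₂/V₁) = 3.28×8.314×320×ln(0.126) = -18100 J.
Q = ΔU + W = -18100 J.
Net over both steps: W = -10200 J, Q = -14800 J, ΔU = -4580 J.

-14800 J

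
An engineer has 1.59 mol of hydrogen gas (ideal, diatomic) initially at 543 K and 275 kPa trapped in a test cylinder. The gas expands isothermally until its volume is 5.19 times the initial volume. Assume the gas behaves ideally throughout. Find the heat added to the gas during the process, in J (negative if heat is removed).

11800 J

V₁ = nRT₁/P₁ = 1.59×8.314×543/275 = 26.1 L.
Isothermal: T stays 543 K; PV = const ⇒ V₂ = 135 L, P₂ = 53.0 kPa.
ΔU = 0 (ideal gas, T constant).
W = nRT ln(V₂/V₁) = 1.59×8.314×543×ln(5.19) = 11800 J.
Q = ΔU + W = 11800 J.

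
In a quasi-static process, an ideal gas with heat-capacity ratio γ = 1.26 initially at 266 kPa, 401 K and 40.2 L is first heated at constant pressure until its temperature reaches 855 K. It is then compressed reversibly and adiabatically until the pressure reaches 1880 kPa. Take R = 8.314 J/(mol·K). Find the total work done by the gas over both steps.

-31500 J

n = P₁V₁/(RT₁) = 266×40.2/(8.314×401) = 3.21 mol.
Step 1 — Isobaric: P stays 266 kPa; V/T = const ⇒ T₂ = 855 K, V₂ = 85.7 L.
W = PΔV = 266×(85.7−40.2) kPa·L = 12100 J.
ΔU = nCvΔT = 3.21×32.0×(855−401) = 46600 J.
Q = ΔU + W = nCpΔT = 58700 J.
State after step 1: P = 266 kPa, V = 85.7 L, T = 855 K.
Step 2 — Adiabatic: T₂/T₁ = (P₂/P₁)^((γ−1)/γ) ⇒ T₂ = 855×(7.07)^0.206 = 1280 K; V₂ = 18.2 L.
ΔU = nCvΔT = 3.21×32.0×(1280−855) = 43600 J.
Q = 0 for an adiabatic process, so W = −ΔU = -43600 J.
Net over both steps: W = -31500 J, Q = 58700 J, ΔU = 90200 J.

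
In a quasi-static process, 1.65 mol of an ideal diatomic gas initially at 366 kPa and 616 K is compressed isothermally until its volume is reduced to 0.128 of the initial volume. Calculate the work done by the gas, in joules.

V₁ = nRT₁/P₁ = 1.65×8.314×616/366 = 23.1 L.
Isothermal: T stays 616 K; PV = const ⇒ V₂ = 2.96 L, P₂ = 2860 kPa.
W = nRT ln(V₂/V₁) = 1.65×8.314×616×ln(0.128) = -17400 J.

-17400 J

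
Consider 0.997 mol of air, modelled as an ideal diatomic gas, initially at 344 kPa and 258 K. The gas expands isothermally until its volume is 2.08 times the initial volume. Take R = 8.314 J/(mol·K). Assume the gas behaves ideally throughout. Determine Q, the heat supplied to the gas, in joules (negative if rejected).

1570 J

V₁ = nRT₁/P₁ = 0.997×8.314×258/344 = 6.22 L.
Isothermal: T stays 258 K; PV = const ⇒ V₂ = 12.9 L, P₂ = 165 kPa.
ΔU = 0 (ideal gas, T constant).
W = nRT ln(V₂/V₁) = 0.997×8.314×258×ln(2.08) = 1570 J.
Q = ΔU + W = 1570 J.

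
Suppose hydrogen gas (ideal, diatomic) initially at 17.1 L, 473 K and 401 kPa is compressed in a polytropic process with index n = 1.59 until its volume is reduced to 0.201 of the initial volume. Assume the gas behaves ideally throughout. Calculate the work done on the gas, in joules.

18300 J

n = P₁V₁/(RT₁) = 401×17.1/(8.314×473) = 1.74 mol.
Polytropic n=1.59: T₂ = T₁(V₁/V₂)^(n−1) = 473×(4.98)^0.59 = 1220 K; P₂ = P₁(V₁/V₂)^n = 5140 kPa.
W = (P₁V₁−P₂V₂)/(n−1) = (401×17.1−5140×3.44)/0.59 = -18300 J.
Work done on the gas = −W_by = 18300 J.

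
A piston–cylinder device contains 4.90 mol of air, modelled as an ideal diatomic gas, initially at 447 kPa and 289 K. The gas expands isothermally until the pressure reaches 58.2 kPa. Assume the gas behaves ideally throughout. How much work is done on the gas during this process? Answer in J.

-24000 J

V₁ = nRT₁/P₁ = 4.90×8.314×289/447 = 26.3 L.
Isothermal: T stays 289 K; PV = const ⇒ V₂ = 202 L, P₂ = 58.2 kPa.
W = nRT ln(V₂/V₁) = 4.90×8.314×289×ln(7.68) = 24000 J.
Work done on the gas = −W_by = -24000 J.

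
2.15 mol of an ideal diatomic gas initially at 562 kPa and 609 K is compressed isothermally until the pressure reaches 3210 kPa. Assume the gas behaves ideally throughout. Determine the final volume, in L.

3.39 L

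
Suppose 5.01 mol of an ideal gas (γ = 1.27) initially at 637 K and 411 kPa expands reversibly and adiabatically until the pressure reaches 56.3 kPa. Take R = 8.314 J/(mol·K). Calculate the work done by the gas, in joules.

33900 J

V₁ = nRT₁/P₁ = 5.01×8.314×637/411 = 64.6 L.
Adiabatic: T₂/T₁ = (P₂/P₁)^((γ−1)/γ) ⇒ T₂ = 637×(0.137)^0.213 = 417 K; V₂ = 309 L.
ΔU = nCvΔT = 5.01×30.8×(417−637) = -33900 J.
Q = 0 for an adiabatic process, so W = −ΔU = 33900 J.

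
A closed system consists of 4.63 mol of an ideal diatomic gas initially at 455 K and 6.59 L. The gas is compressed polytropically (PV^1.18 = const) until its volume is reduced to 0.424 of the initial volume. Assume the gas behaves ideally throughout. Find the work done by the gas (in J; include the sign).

P₁ = nRT₁/V₁ = 4.63×8.314×455/6.59 = 2660 kPa.
Polytropic n=1.18: T₂ = T₁(V₁/V₂)^(n−1) = 455×(2.36)^0.18 = 531 K; P₂ = P₁(V₁/V₂)^n = 7320 kPa.
W = (P₁V₁−P₂V₂)/(n−1) = (2660×6.59−7320×2.79)/0.18 = -16300 J.

-16300 J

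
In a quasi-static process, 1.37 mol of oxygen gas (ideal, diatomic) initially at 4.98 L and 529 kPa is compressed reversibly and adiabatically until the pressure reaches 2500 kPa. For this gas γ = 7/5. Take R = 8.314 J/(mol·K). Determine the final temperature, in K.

360 K

T₁ = P₁V₁/(nR) = 529×4.98/(1.37×8.314) = 231 K.
Adiabatic: T₂/T₁ = (P₂/P₁)^((γ−1)/γ) ⇒ T₂ = 231×(4.73)^0.286 = 360 K; V₂ = 1.64 L.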